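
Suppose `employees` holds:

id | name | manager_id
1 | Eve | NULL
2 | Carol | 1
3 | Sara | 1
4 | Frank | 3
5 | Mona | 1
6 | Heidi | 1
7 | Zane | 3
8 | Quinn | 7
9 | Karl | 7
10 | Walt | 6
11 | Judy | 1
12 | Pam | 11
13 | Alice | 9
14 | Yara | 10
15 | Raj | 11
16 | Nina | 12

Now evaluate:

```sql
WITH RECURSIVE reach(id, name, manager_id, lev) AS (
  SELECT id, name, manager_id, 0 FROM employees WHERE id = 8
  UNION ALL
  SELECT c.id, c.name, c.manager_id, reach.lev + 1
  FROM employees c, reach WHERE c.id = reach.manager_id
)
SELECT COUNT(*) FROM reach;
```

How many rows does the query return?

4

Base: id=8 (Quinn), manager_id=7, lev 0.
Iteration 1: join on id=7 -> Zane (id 7, manager_id=3, lev 1).
Iteration 2: join on id=3 -> Sara (id 3, manager_id=1, lev 2).
Iteration 3: join on id=1 -> Eve (id 1, manager_id=NULL, lev 3).
Iteration 4: manager_id is NULL; no match; recursion stops.
Total rows emitted: 4.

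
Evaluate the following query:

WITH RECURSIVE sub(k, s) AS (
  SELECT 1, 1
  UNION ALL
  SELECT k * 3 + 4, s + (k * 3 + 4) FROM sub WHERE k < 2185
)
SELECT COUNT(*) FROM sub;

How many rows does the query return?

Base: k=1, s=1.
Iteration 1: 1 < 2185 holds -> k = 1 * 3 + 4 = 7, s = 1 + 7 = 8.
Iteration 2: 7 < 2185 holds -> k = 7 * 3 + 4 = 25, s = 8 + 25 = 33.
Iteration 3: 25 < 2185 holds -> k = 25 * 3 + 4 = 79, s = 33 + 79 = 112.
Iteration 4: 79 < 2185 holds -> k = 79 * 3 + 4 = 241, s = 112 + 241 = 353.
Iteration 5: 241 < 2185 holds -> k = 241 * 3 + 4 = 727, s = 353 + 727 = 1080.
Iteration 6: 727 < 2185 holds -> k = 727 * 3 + 4 = 2185, s = 1080 + 2185 = 3265.
Iteration 7: 2185 < 2185 fails; recursion stops.
Total rows emitted: 7.

7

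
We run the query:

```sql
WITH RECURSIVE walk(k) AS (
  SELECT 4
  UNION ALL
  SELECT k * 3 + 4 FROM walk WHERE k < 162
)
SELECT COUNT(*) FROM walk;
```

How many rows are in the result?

5

Base: k=4.
Iteration 1: 4 < 162 holds -> k = 4 * 3 + 4 = 16.
Iteration 2: 16 < 162 holds -> k = 16 * 3 + 4 = 52.
Iteration 3: 52 < 162 holds -> k = 52 * 3 + 4 = 160.
Iteration 4: 160 < 162 holds -> k = 160 * 3 + 4 = 484.
Iteration 5: 484 < 162 fails; recursion stops.
Total rows emitted: 5.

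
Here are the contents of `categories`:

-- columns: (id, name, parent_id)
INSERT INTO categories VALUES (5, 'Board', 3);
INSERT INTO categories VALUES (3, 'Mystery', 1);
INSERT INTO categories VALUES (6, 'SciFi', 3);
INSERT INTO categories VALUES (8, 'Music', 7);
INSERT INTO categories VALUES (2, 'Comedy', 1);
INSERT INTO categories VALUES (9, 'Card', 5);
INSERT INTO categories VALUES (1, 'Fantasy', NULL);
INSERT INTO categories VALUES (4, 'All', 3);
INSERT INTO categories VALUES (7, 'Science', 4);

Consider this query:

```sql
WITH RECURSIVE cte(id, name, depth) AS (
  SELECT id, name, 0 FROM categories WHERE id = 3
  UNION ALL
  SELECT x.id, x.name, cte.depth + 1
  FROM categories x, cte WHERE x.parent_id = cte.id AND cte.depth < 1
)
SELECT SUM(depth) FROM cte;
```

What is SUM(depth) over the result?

3

Base: id=3 (Mystery) at depth 0.
Iteration 1: rows with parent_id in {3} -> All (id 4, depth 1), Board (id 5, depth 1), SciFi (id 6, depth 1).
Iteration 2: depth < 1 fails for all current rows; recursion stops.
SUM(depth) = 0 + 1 + 1 + 1 = 3.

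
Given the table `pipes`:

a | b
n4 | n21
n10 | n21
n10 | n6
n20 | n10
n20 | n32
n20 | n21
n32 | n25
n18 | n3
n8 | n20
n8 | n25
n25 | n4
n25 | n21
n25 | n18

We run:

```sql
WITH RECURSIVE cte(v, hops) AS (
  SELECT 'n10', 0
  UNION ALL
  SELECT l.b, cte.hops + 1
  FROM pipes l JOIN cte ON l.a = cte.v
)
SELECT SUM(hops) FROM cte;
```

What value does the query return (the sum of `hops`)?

2

Base: (n10, hops=0).
Iteration 1: edges from {n10} -> (n21, hops=1), (n6, hops=1).
Iteration 2: no outgoing edges from {n21,n6}; recursion stops.
SUM(hops) = 0 + 1 + 1 = 2.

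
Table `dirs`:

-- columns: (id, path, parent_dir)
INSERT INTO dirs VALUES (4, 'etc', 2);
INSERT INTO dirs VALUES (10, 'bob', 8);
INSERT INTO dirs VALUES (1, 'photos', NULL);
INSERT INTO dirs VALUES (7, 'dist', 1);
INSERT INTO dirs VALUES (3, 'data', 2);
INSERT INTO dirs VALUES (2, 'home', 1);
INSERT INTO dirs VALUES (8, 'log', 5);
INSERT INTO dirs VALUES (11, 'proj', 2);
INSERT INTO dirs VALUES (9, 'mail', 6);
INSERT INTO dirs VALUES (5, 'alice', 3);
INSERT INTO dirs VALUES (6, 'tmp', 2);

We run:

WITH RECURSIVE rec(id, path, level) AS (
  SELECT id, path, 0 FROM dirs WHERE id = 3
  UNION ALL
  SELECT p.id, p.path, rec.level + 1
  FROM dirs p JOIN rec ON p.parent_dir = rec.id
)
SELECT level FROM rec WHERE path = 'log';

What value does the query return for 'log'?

Base: id=3 (data) at level 0.
Iteration 1: rows with parent_dir in {3} -> alice (id 5, level 1).
Iteration 2: rows with parent_dir in {5} -> log (id 8, level 2).
Iteration 3: rows with parent_dir in {8} -> bob (id 10, level 3).
Iteration 4: no rows with parent_dir in {10}; recursion stops.

2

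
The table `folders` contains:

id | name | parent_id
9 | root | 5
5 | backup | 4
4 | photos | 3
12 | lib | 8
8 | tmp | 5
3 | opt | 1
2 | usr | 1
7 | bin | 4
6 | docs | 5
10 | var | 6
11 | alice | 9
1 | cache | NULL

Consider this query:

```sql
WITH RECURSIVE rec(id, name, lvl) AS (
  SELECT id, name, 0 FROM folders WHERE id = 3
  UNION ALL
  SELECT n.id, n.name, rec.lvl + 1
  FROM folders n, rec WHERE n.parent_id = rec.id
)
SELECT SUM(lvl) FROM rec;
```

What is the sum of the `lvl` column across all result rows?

Base: id=3 (opt) at lvl 0.
Iteration 1: rows with parent_id in {3} -> photos (id 4, lvl 1).
Iteration 2: rows with parent_id in {4} -> backup (id 5, lvl 2), bin (id 7, lvl 2).
Iteration 3: rows with parent_id in {5,7} -> docs (id 6, lvl 3), tmp (id 8, lvl 3), root (id 9, lvl 3).
Iteration 4: rows with parent_id in {6,8,9} -> var (id 10, lvl 4), alice (id 11, lvl 4), lib (id 12, lvl 4).
Iteration 5: no rows with parent_id in {10,11,12}; recursion stops.
SUM(lvl) = 0 + 1 + 2 + 2 + 3 + 3 + 3 + 4 + 4 + 4 = 26.

26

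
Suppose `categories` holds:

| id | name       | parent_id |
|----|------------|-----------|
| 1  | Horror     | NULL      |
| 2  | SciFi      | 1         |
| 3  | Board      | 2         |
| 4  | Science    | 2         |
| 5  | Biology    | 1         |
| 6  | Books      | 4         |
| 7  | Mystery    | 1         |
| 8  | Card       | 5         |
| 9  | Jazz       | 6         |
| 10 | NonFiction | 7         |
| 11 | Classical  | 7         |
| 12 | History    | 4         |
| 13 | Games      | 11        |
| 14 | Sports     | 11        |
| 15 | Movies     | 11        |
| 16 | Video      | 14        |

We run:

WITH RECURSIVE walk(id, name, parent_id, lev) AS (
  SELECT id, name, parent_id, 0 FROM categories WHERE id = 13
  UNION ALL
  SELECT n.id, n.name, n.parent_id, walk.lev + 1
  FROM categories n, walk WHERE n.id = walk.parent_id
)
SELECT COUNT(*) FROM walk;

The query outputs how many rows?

4

Base: id=13 (Games), parent_id=11, lev 0.
Iteration 1: join on id=11 -> Classical (id 11, parent_id=7, lev 1).
Iteration 2: join on id=7 -> Mystery (id 7, parent_id=1, lev 2).
Iteration 3: join on id=1 -> Horror (id 1, parent_id=NULL, lev 3).
Iteration 4: parent_id is NULL; no match; recursion stops.
Total rows emitted: 4.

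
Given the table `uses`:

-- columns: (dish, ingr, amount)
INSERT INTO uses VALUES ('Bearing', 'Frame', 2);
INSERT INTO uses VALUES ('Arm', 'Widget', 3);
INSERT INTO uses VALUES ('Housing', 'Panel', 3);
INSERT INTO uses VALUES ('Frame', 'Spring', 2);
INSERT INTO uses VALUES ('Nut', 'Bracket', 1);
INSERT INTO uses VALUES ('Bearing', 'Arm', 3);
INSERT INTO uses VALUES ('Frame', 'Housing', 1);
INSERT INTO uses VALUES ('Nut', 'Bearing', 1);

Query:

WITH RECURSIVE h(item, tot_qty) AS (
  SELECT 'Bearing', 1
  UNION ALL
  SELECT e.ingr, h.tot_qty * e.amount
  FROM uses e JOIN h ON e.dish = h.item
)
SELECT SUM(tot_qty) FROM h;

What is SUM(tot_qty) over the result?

Base: (Bearing, tot_qty=1).
Iteration 1: components of {Bearing} -> Arm = 1*3 = 3, Frame = 1*2 = 2.
Iteration 2: components of {Arm,Frame} -> Housing = 2*1 = 2, Spring = 2*2 = 4, Widget = 3*3 = 9.
Iteration 3: components of {Housing,Spring,Widget} -> Panel = 2*3 = 6.
Iteration 4: no further components; recursion stops.
SUM(tot_qty) = 1 + 2 + 3 + 4 + 2 + 9 + 6 = 27.

27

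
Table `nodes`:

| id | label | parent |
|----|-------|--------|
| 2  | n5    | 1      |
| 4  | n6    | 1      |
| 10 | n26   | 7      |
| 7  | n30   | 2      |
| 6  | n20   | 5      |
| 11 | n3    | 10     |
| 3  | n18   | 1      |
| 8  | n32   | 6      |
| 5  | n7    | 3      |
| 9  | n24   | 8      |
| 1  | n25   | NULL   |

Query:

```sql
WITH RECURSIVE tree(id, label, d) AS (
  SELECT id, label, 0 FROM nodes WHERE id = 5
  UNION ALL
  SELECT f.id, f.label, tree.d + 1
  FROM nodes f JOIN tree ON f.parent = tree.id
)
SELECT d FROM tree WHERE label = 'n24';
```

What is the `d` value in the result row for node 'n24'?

3

Base: id=5 (n7) at d 0.
Iteration 1: rows with parent in {5} -> n20 (id 6, d 1).
Iteration 2: rows with parent in {6} -> n32 (id 8, d 2).
Iteration 3: rows with parent in {8} -> n24 (id 9, d 3).
Iteration 4: no rows with parent in {9}; recursion stops.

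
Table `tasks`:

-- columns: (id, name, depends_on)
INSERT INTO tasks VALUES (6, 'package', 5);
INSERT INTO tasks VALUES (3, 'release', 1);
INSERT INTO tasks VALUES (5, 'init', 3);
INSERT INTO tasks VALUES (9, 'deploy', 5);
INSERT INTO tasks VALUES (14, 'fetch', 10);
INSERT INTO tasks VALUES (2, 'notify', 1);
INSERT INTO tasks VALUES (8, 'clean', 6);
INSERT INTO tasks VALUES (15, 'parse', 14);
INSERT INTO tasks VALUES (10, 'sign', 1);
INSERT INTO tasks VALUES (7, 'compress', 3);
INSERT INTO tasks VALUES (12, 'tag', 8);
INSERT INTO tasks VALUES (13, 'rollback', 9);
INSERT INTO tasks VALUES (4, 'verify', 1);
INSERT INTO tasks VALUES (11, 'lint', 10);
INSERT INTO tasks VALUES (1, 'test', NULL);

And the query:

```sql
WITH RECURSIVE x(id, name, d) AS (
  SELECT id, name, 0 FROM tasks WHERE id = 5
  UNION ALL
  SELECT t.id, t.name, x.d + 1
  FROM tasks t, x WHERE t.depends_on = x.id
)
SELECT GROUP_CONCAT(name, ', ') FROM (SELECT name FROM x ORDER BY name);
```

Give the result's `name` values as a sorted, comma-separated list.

clean, deploy, init, package, rollback, tag

Base: id=5 (init) at d 0.
Iteration 1: rows with depends_on in {5} -> package (id 6, d 1), deploy (id 9, d 1).
Iteration 2: rows with depends_on in {6,9} -> clean (id 8, d 2), rollback (id 13, d 2).
Iteration 3: rows with depends_on in {8,13} -> tag (id 12, d 3).
Iteration 4: no rows with depends_on in {12}; recursion stops.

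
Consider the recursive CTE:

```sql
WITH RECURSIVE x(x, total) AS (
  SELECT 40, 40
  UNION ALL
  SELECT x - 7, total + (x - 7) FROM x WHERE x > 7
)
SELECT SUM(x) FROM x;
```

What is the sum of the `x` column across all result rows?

135

Base: x=40, total=40.
Iteration 1: 40 > 7 holds -> x = 40 - 7 = 33, total = 40 + 33 = 73.
Iteration 2: 33 > 7 holds -> x = 33 - 7 = 26, total = 73 + 26 = 99.
Iteration 3: 26 > 7 holds -> x = 26 - 7 = 19, total = 99 + 19 = 118.
Iteration 4: 19 > 7 holds -> x = 19 - 7 = 12, total = 118 + 12 = 130.
Iteration 5: 12 > 7 holds -> x = 12 - 7 = 5, total = 130 + 5 = 135.
Iteration 6: 5 > 7 fails; recursion stops.
SUM(x) = 40 + 33 + 26 + 19 + 12 + 5 = 135.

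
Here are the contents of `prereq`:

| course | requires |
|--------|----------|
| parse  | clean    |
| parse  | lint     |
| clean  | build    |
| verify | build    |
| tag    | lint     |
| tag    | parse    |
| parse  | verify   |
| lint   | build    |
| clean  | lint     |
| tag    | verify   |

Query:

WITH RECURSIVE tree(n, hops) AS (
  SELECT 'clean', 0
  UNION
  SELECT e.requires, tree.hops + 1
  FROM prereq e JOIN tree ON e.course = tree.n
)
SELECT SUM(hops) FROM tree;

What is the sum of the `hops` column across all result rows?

4

Base: (clean, hops=0).
Iteration 1: edges from {clean} -> (build, hops=1), (lint, hops=1).
Iteration 2: edges from {build,lint} -> (build, hops=2).
Iteration 3: no outgoing edges from {build}; recursion stops.
SUM(hops) = 0 + 1 + 1 + 2 = 4.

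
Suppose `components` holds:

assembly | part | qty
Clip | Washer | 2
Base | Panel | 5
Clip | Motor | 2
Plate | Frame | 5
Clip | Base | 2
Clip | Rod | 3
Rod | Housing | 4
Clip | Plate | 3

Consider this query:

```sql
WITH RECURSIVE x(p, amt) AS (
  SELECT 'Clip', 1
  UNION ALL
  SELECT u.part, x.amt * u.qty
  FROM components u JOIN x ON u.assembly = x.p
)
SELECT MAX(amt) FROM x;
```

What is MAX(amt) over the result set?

Base: (Clip, amt=1).
Iteration 1: components of {Clip} -> Base = 1*2 = 2, Motor = 1*2 = 2, Plate = 1*3 = 3, Rod = 1*3 = 3, Washer = 1*2 = 2.
Iteration 2: components of {Base,Motor,Plate,Rod,Washer} -> Frame = 3*5 = 15, Housing = 3*4 = 12, Panel = 2*5 = 10.
Iteration 3: no further components; recursion stops.
amt values: 1, 2, 2, 3, 3, 2, 10, 15, 12; the maximum is 15.

15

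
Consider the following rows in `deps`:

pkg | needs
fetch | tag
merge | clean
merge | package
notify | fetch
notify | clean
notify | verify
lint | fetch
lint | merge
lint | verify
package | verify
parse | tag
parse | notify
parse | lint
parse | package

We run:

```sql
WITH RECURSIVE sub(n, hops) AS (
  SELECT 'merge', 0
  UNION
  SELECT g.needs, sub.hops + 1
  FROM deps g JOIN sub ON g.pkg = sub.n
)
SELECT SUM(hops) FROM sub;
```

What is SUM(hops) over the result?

Base: (merge, hops=0).
Iteration 1: edges from {merge} -> (clean, hops=1), (package, hops=1).
Iteration 2: edges from {clean,package} -> (verify, hops=2).
Iteration 3: no outgoing edges from {verify}; recursion stops.
SUM(hops) = 0 + 1 + 1 + 2 = 4.

4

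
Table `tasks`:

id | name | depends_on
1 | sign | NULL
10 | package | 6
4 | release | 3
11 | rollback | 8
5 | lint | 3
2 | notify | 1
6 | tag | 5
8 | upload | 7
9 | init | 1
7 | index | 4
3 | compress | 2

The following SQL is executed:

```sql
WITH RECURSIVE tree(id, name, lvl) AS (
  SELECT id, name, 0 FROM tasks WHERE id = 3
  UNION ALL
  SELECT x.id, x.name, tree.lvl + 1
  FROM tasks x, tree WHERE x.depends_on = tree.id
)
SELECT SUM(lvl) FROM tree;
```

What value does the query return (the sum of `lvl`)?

16

Base: id=3 (compress) at lvl 0.
Iteration 1: rows with depends_on in {3} -> release (id 4, lvl 1), lint (id 5, lvl 1).
Iteration 2: rows with depends_on in {4,5} -> tag (id 6, lvl 2), index (id 7, lvl 2).
Iteration 3: rows with depends_on in {6,7} -> upload (id 8, lvl 3), package (id 10, lvl 3).
Iteration 4: rows with depends_on in {8,10} -> rollback (id 11, lvl 4).
Iteration 5: no rows with depends_on in {11}; recursion stops.
SUM(lvl) = 0 + 1 + 1 + 2 + 2 + 3 + 3 + 4 = 16.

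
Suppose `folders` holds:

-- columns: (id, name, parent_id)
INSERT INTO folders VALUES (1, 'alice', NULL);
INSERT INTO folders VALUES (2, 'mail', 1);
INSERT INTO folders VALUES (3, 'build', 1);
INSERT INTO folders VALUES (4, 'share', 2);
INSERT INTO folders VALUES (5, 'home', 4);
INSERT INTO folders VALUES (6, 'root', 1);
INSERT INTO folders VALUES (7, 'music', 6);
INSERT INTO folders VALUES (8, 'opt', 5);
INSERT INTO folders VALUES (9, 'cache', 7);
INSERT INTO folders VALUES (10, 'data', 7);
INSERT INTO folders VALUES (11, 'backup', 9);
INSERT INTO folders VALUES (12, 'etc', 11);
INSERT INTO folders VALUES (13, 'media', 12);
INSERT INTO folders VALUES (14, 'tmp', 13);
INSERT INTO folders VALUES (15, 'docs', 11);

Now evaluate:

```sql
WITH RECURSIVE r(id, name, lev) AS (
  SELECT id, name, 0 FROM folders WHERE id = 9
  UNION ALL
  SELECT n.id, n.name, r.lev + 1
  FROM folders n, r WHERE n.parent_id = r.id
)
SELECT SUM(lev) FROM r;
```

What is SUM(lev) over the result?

Base: id=9 (cache) at lev 0.
Iteration 1: rows with parent_id in {9} -> backup (id 11, lev 1).
Iteration 2: rows with parent_id in {11} -> etc (id 12, lev 2), docs (id 15, lev 2).
Iteration 3: rows with parent_id in {12,15} -> media (id 13, lev 3).
Iteration 4: rows with parent_id in {13} -> tmp (id 14, lev 4).
Iteration 5: no rows with parent_id in {14}; recursion stops.
SUM(lev) = 0 + 1 + 2 + 2 + 3 + 4 = 12.

12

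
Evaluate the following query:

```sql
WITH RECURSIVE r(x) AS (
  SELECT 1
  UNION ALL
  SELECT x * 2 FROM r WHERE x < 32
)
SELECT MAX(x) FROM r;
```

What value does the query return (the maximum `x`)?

Base: x=1.
Iteration 1: 1 < 32 holds -> x = 1 * 2 = 2.
Iteration 2: 2 < 32 holds -> x = 2 * 2 = 4.
Iteration 3: 4 < 32 holds -> x = 4 * 2 = 8.
Iteration 4: 8 < 32 holds -> x = 8 * 2 = 16.
Iteration 5: 16 < 32 holds -> x = 16 * 2 = 32.
Iteration 6: 32 < 32 fails; recursion stops.
x values: 1, 2, 4, 8, 16, 32; the maximum is 32.

32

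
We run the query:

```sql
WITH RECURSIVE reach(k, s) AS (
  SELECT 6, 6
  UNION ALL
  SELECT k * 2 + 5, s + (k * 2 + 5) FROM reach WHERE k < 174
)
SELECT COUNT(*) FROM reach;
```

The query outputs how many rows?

6

Base: k=6, s=6.
Iteration 1: 6 < 174 holds -> k = 6 * 2 + 5 = 17, s = 6 + 17 = 23.
Iteration 2: 17 < 174 holds -> k = 17 * 2 + 5 = 39, s = 23 + 39 = 62.
Iteration 3: 39 < 174 holds -> k = 39 * 2 + 5 = 83, s = 62 + 83 = 145.
Iteration 4: 83 < 174 holds -> k = 83 * 2 + 5 = 171, s = 145 + 171 = 316.
Iteration 5: 171 < 174 holds -> k = 171 * 2 + 5 = 347, s = 316 + 347 = 663.
Iteration 6: 347 < 174 fails; recursion stops.
Total rows emitted: 6.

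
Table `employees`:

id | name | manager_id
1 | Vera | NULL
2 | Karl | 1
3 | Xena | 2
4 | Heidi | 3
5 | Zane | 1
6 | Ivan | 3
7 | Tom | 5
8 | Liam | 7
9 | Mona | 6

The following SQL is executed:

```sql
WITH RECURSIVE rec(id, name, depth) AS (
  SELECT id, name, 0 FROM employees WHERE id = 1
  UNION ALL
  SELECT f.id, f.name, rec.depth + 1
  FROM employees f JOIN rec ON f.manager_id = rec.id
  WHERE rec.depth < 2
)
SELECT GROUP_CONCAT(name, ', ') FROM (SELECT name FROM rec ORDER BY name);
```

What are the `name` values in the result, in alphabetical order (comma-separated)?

Karl, Tom, Vera, Xena, Zane

Base: id=1 (Vera) at depth 0.
Iteration 1: rows with manager_id in {1} -> Karl (id 2, depth 1), Zane (id 5, depth 1).
Iteration 2: rows with manager_id in {2,5} -> Xena (id 3, depth 2), Tom (id 7, depth 2).
Iteration 3: depth < 2 fails for all current rows; recursion stops.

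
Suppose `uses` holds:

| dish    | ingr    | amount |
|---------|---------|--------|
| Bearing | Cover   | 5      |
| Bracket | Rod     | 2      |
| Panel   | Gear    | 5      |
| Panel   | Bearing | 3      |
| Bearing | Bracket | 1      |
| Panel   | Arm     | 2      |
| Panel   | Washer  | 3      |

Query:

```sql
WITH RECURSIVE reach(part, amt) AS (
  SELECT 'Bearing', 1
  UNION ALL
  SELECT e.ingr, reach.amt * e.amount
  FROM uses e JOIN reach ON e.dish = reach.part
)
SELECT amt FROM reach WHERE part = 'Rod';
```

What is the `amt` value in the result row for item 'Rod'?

2

Base: (Bearing, amt=1).
Iteration 1: components of {Bearing} -> Bracket = 1*1 = 1, Cover = 1*5 = 5.
Iteration 2: components of {Bracket,Cover} -> Rod = 1*2 = 2.
Iteration 3: no further components; recursion stops.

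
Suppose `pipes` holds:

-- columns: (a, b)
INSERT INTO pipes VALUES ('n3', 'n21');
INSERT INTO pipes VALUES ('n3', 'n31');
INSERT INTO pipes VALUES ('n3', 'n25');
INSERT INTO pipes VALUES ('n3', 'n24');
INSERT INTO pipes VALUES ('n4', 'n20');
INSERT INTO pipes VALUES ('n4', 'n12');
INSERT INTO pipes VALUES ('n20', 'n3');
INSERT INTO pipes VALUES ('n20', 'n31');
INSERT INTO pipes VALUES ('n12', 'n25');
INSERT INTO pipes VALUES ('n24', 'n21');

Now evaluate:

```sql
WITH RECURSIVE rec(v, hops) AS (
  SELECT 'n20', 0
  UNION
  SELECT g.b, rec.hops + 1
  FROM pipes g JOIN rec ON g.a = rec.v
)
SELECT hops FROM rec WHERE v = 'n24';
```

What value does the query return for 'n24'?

Base: (n20, hops=0).
Iteration 1: edges from {n20} -> (n3, hops=1), (n31, hops=1).
Iteration 2: edges from {n3,n31} -> (n21, hops=2), (n24, hops=2), (n25, hops=2), (n31, hops=2).
Iteration 3: edges from {n21,n24,n25,n31} -> (n21, hops=3).
Iteration 4: no outgoing edges from {n21}; recursion stops.

2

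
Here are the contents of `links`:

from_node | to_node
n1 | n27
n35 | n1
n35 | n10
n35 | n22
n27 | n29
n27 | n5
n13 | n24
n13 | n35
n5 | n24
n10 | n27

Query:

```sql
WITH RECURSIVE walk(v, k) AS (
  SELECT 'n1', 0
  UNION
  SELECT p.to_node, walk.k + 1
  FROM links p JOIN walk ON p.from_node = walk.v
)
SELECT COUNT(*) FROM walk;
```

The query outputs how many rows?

Base: (n1, k=0).
Iteration 1: edges from {n1} -> (n27, k=1).
Iteration 2: edges from {n27} -> (n29, k=2), (n5, k=2).
Iteration 3: edges from {n29,n5} -> (n24, k=3).
Iteration 4: no outgoing edges from {n24}; recursion stops.
Total rows emitted: 5.

5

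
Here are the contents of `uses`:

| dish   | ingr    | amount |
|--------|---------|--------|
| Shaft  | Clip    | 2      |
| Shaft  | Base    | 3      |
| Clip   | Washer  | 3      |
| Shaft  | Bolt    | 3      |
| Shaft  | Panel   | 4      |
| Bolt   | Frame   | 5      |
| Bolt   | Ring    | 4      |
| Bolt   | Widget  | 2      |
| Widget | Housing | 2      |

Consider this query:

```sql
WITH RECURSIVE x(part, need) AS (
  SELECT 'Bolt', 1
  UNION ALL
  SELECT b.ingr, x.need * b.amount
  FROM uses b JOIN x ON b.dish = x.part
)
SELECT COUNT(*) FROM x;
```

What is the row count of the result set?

Base: (Bolt, need=1).
Iteration 1: components of {Bolt} -> Frame = 1*5 = 5, Ring = 1*4 = 4, Widget = 1*2 = 2.
Iteration 2: components of {Frame,Ring,Widget} -> Housing = 2*2 = 4.
Iteration 3: no further components; recursion stops.
Total rows emitted: 5.

5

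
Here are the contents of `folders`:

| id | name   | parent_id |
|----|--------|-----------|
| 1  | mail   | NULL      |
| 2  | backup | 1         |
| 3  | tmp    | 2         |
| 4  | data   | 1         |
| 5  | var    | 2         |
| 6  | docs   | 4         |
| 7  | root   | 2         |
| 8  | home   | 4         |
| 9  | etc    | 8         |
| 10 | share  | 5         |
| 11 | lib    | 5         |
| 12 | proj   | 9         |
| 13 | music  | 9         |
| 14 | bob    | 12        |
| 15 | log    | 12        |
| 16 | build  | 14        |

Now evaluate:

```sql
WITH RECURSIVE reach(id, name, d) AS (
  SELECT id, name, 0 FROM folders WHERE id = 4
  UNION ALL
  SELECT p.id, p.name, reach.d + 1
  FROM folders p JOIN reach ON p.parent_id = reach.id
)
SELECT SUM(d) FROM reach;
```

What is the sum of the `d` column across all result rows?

23

Base: id=4 (data) at d 0.
Iteration 1: rows with parent_id in {4} -> docs (id 6, d 1), home (id 8, d 1).
Iteration 2: rows with parent_id in {6,8} -> etc (id 9, d 2).
Iteration 3: rows with parent_id in {9} -> proj (id 12, d 3), music (id 13, d 3).
Iteration 4: rows with parent_id in {12,13} -> bob (id 14, d 4), log (id 15, d 4).
Iteration 5: rows with parent_id in {14,15} -> build (id 16, d 5).
Iteration 6: no rows with parent_id in {16}; recursion stops.
SUM(d) = 0 + 1 + 1 + 2 + 3 + 3 + 4 + 4 + 5 = 23.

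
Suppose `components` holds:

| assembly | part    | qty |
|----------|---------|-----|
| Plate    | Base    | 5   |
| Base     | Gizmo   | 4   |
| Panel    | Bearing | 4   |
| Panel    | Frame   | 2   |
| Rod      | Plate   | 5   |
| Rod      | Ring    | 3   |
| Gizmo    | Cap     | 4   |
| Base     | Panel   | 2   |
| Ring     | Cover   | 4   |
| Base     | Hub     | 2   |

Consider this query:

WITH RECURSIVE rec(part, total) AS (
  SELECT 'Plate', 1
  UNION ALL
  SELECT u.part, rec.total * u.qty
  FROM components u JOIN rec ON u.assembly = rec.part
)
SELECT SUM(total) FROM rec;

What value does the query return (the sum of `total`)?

Base: (Plate, total=1).
Iteration 1: components of {Plate} -> Base = 1*5 = 5.
Iteration 2: components of {Base} -> Gizmo = 5*4 = 20, Hub = 5*2 = 10, Panel = 5*2 = 10.
Iteration 3: components of {Gizmo,Hub,Panel} -> Bearing = 10*4 = 40, Cap = 20*4 = 80, Frame = 10*2 = 20.
Iteration 4: no further components; recursion stops.
SUM(total) = 1 + 5 + 20 + 10 + 10 + 80 + 40 + 20 = 186.

186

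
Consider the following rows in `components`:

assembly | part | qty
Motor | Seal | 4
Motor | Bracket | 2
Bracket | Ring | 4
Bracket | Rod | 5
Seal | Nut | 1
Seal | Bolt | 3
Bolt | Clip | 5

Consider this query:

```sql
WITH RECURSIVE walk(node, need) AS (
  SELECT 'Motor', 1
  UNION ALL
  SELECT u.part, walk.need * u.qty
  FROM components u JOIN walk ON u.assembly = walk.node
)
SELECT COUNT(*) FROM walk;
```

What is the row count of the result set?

8

Base: (Motor, need=1).
Iteration 1: components of {Motor} -> Bracket = 1*2 = 2, Seal = 1*4 = 4.
Iteration 2: components of {Bracket,Seal} -> Bolt = 4*3 = 12, Nut = 4*1 = 4, Ring = 2*4 = 8, Rod = 2*5 = 10.
Iteration 3: components of {Bolt,Nut,Ring,Rod} -> Clip = 12*5 = 60.
Iteration 4: no further components; recursion stops.
Total rows emitted: 8.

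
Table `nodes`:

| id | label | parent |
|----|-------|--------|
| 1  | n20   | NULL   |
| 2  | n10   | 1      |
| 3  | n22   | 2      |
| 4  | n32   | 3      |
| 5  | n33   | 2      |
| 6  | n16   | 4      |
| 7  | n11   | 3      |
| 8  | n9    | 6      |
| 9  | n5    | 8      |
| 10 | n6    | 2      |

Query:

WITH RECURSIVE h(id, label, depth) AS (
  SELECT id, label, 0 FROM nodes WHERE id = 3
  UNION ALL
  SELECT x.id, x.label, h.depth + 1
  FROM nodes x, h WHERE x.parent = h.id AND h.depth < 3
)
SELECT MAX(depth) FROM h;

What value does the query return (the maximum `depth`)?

3

Base: id=3 (n22) at depth 0.
Iteration 1: rows with parent in {3} -> n32 (id 4, depth 1), n11 (id 7, depth 1).
Iteration 2: rows with parent in {4,7} -> n16 (id 6, depth 2).
Iteration 3: rows with parent in {6} -> n9 (id 8, depth 3).
Iteration 4: depth < 3 fails for all current rows; recursion stops.
depth values: 0, 1, 1, 2, 3; the maximum is 3.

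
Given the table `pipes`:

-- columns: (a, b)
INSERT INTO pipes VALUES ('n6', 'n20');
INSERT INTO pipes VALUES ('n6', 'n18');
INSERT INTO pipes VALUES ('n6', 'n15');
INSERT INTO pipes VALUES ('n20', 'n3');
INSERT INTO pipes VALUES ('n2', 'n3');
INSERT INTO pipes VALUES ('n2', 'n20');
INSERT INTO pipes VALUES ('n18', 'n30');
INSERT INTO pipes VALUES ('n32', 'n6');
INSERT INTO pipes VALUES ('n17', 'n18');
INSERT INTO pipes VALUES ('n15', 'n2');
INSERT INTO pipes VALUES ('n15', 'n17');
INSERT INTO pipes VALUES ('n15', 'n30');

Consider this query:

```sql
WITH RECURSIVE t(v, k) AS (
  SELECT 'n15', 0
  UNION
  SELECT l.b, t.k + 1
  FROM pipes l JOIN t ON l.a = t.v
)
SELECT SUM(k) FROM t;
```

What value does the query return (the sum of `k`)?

15

Base: (n15, k=0).
Iteration 1: edges from {n15} -> (n17, k=1), (n2, k=1), (n30, k=1).
Iteration 2: edges from {n17,n2,n30} -> (n18, k=2), (n20, k=2), (n3, k=2).
Iteration 3: edges from {n18,n20,n3} -> (n3, k=3), (n30, k=3).
Iteration 4: no outgoing edges from {n3,n30}; recursion stops.
SUM(k) = 0 + 1 + 1 + 1 + 2 + 2 + 2 + 3 + 3 = 15.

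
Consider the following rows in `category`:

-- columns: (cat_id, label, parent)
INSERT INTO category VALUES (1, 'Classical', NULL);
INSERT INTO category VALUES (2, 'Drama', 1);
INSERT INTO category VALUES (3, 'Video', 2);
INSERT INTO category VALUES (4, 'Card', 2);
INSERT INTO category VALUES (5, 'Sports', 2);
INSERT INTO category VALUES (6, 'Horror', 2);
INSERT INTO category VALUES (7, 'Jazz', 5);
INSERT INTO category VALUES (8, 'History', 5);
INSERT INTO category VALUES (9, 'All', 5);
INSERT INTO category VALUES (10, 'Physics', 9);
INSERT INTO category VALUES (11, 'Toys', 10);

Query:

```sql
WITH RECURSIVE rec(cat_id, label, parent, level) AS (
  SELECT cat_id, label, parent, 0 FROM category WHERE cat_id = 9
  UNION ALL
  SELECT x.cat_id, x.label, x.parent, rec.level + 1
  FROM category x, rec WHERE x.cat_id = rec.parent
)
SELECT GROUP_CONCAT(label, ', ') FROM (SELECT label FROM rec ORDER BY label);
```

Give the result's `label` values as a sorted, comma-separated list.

All, Classical, Drama, Sports

Base: cat_id=9 (All), parent=5, level 0.
Iteration 1: join on cat_id=5 -> Sports (id 5, parent=2, level 1).
Iteration 2: join on cat_id=2 -> Drama (id 2, parent=1, level 2).
Iteration 3: join on cat_id=1 -> Classical (id 1, parent=NULL, level 3).
Iteration 4: parent is NULL; no match; recursion stops.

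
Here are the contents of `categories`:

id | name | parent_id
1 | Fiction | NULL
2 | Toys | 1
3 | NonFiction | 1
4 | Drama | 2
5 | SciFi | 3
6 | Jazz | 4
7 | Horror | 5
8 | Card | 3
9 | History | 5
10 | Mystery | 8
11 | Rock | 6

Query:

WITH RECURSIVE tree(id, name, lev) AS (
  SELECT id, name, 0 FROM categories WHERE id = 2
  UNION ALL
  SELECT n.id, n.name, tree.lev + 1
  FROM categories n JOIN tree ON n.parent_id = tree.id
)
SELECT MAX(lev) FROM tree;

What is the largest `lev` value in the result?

3

Base: id=2 (Toys) at lev 0.
Iteration 1: rows with parent_id in {2} -> Drama (id 4, lev 1).
Iteration 2: rows with parent_id in {4} -> Jazz (id 6, lev 2).
Iteration 3: rows with parent_id in {6} -> Rock (id 11, lev 3).
Iteration 4: no rows with parent_id in {11}; recursion stops.
lev values: 0, 1, 2, 3; the maximum is 3.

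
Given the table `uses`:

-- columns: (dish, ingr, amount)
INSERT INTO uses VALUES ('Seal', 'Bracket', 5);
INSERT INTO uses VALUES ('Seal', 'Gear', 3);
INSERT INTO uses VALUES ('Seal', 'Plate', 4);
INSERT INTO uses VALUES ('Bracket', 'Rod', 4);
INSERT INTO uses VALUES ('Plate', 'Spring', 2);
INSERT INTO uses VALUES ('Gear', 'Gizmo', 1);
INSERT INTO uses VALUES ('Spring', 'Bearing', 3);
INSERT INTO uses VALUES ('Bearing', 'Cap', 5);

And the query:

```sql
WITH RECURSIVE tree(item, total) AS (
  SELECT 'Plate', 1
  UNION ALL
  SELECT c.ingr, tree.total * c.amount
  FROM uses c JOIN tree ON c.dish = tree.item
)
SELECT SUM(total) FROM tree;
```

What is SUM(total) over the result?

39

Base: (Plate, total=1).
Iteration 1: components of {Plate} -> Spring = 1*2 = 2.
Iteration 2: components of {Spring} -> Bearing = 2*3 = 6.
Iteration 3: components of {Bearing} -> Cap = 6*5 = 30.
Iteration 4: no further components; recursion stops.
SUM(total) = 1 + 2 + 6 + 30 = 39.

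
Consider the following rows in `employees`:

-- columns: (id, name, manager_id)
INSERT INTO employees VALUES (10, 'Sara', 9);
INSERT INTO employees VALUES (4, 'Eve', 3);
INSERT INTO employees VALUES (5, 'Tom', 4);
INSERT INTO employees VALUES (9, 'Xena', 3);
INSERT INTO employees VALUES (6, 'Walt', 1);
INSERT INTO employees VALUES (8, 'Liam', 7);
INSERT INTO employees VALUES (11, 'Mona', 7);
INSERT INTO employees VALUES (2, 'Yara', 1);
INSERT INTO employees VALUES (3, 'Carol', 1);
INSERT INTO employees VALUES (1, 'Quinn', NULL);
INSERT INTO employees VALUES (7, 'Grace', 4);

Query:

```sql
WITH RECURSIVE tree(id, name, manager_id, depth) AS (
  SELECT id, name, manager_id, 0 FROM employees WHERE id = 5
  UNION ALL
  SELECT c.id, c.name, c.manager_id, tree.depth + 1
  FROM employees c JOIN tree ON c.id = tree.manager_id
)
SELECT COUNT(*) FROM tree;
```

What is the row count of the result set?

Base: id=5 (Tom), manager_id=4, depth 0.
Iteration 1: join on id=4 -> Eve (id 4, manager_id=3, depth 1).
Iteration 2: join on id=3 -> Carol (id 3, manager_id=1, depth 2).
Iteration 3: join on id=1 -> Quinn (id 1, manager_id=NULL, depth 3).
Iteration 4: manager_id is NULL; no match; recursion stops.
Total rows emitted: 4.

4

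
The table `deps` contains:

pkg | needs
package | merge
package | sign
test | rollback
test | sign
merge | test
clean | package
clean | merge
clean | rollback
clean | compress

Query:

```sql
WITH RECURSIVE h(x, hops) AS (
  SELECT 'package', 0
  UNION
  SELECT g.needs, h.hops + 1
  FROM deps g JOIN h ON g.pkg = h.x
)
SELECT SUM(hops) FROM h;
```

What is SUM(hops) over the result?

Base: (package, hops=0).
Iteration 1: edges from {package} -> (merge, hops=1), (sign, hops=1).
Iteration 2: edges from {merge,sign} -> (test, hops=2).
Iteration 3: edges from {test} -> (rollback, hops=3), (sign, hops=3).
Iteration 4: no outgoing edges from {rollback,sign}; recursion stops.
SUM(hops) = 0 + 1 + 1 + 2 + 3 + 3 = 10.

10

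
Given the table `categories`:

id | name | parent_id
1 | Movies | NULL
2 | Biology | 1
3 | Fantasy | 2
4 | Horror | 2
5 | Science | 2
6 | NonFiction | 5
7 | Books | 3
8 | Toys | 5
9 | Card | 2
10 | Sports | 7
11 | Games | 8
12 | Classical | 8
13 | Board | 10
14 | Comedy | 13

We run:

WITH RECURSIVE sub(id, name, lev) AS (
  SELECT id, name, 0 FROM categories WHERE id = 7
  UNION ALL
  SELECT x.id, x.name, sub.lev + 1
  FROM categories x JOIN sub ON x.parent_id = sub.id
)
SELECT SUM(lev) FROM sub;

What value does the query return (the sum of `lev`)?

Base: id=7 (Books) at lev 0.
Iteration 1: rows with parent_id in {7} -> Sports (id 10, lev 1).
Iteration 2: rows with parent_id in {10} -> Board (id 13, lev 2).
Iteration 3: rows with parent_id in {13} -> Comedy (id 14, lev 3).
Iteration 4: no rows with parent_id in {14}; recursion stops.
SUM(lev) = 0 + 1 + 2 + 3 = 6.

6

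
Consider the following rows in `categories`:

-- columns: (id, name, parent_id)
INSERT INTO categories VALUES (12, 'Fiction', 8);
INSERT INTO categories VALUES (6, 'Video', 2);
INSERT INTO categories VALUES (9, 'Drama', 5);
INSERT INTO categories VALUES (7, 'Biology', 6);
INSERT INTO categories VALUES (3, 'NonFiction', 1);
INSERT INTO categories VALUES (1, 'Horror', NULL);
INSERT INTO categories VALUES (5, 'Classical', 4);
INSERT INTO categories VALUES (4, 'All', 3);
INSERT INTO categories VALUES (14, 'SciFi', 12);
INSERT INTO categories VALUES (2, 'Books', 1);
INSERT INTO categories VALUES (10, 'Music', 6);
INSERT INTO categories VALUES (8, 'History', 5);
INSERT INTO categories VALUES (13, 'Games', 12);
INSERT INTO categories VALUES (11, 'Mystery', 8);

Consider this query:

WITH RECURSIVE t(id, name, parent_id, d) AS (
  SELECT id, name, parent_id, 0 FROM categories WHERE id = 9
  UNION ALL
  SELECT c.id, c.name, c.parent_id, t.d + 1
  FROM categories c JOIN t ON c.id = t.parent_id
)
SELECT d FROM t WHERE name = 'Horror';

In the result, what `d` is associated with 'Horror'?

4

Base: id=9 (Drama), parent_id=5, d 0.
Iteration 1: join on id=5 -> Classical (id 5, parent_id=4, d 1).
Iteration 2: join on id=4 -> All (id 4, parent_id=3, d 2).
Iteration 3: join on id=3 -> NonFiction (id 3, parent_id=1, d 3).
Iteration 4: join on id=1 -> Horror (id 1, parent_id=NULL, d 4).
Iteration 5: parent_id is NULL; no match; recursion stops.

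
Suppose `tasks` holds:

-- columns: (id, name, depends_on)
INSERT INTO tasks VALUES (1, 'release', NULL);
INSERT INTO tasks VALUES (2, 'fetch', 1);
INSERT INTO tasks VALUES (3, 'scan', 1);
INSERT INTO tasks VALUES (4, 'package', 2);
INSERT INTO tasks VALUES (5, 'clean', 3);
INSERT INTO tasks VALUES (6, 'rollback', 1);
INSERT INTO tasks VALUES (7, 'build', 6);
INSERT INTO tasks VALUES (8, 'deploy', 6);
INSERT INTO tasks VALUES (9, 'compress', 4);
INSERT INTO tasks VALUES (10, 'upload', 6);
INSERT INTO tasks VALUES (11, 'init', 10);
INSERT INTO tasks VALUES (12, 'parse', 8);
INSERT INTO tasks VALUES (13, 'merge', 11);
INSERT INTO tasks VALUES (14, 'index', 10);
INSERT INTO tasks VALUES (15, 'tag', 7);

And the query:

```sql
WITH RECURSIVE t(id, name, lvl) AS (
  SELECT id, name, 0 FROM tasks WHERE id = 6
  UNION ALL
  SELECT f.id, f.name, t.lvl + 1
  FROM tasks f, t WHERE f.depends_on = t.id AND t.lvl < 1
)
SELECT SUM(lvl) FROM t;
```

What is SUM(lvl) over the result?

3

Base: id=6 (rollback) at lvl 0.
Iteration 1: rows with depends_on in {6} -> build (id 7, lvl 1), deploy (id 8, lvl 1), upload (id 10, lvl 1).
Iteration 2: lvl < 1 fails for all current rows; recursion stops.
SUM(lvl) = 0 + 1 + 1 + 1 = 3.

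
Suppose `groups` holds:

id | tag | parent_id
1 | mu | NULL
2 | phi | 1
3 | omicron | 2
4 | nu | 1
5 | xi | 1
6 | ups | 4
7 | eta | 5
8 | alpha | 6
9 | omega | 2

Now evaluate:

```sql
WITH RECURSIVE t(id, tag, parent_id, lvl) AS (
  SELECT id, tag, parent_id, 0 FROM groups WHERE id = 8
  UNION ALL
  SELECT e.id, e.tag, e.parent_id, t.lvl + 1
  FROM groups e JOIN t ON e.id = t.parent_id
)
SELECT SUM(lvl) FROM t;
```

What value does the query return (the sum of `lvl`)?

6

Base: id=8 (alpha), parent_id=6, lvl 0.
Iteration 1: join on id=6 -> ups (id 6, parent_id=4, lvl 1).
Iteration 2: join on id=4 -> nu (id 4, parent_id=1, lvl 2).
Iteration 3: join on id=1 -> mu (id 1, parent_id=NULL, lvl 3).
Iteration 4: parent_id is NULL; no match; recursion stops.
SUM(lvl) = 0 + 1 + 2 + 3 = 6.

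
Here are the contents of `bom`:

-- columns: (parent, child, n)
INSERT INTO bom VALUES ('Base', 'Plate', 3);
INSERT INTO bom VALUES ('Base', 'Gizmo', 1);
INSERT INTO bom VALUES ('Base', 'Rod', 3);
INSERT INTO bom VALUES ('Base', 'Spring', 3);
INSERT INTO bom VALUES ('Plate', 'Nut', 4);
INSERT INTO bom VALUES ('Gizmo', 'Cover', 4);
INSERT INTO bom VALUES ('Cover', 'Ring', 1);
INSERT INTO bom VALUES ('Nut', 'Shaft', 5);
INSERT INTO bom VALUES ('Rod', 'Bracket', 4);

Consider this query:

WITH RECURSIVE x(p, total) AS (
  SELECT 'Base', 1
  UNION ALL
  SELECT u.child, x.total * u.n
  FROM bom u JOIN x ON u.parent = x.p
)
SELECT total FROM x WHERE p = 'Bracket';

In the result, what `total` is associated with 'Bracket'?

Base: (Base, total=1).
Iteration 1: components of {Base} -> Gizmo = 1*1 = 1, Plate = 1*3 = 3, Rod = 1*3 = 3, Spring = 1*3 = 3.
Iteration 2: components of {Gizmo,Plate,Rod,Spring} -> Bracket = 3*4 = 12, Cover = 1*4 = 4, Nut = 3*4 = 12.
Iteration 3: components of {Bracket,Cover,Nut} -> Ring = 4*1 = 4, Shaft = 12*5 = 60.
Iteration 4: no further components; recursion stops.

12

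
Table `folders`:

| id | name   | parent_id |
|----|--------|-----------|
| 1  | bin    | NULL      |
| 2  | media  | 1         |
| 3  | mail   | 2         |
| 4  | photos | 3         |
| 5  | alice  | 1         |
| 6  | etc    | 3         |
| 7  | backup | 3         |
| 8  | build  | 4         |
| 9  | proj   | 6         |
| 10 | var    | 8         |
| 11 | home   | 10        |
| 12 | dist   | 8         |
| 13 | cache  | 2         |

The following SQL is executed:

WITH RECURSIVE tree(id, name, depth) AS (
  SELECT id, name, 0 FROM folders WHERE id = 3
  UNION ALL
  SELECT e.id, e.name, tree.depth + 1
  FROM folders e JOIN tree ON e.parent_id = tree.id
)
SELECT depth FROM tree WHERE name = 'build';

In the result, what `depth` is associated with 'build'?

Base: id=3 (mail) at depth 0.
Iteration 1: rows with parent_id in {3} -> photos (id 4, depth 1), etc (id 6, depth 1), backup (id 7, depth 1).
Iteration 2: rows with parent_id in {4,6,7} -> build (id 8, depth 2), proj (id 9, depth 2).
Iteration 3: rows with parent_id in {8,9} -> var (id 10, depth 3), dist (id 12, depth 3).
Iteration 4: rows with parent_id in {10,12} -> home (id 11, depth 4).
Iteration 5: no rows with parent_id in {11}; recursion stops.

2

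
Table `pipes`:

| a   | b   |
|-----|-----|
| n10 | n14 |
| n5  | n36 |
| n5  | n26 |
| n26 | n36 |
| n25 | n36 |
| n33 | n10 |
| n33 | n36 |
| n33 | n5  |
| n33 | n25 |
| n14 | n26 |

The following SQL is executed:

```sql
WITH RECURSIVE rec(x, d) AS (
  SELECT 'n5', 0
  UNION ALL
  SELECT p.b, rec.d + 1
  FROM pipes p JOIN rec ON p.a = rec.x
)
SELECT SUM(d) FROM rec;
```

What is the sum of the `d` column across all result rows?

4

Base: (n5, d=0).
Iteration 1: edges from {n5} -> (n26, d=1), (n36, d=1).
Iteration 2: edges from {n26,n36} -> (n36, d=2).
Iteration 3: no outgoing edges from {n36}; recursion stops.
SUM(d) = 0 + 1 + 1 + 2 = 4.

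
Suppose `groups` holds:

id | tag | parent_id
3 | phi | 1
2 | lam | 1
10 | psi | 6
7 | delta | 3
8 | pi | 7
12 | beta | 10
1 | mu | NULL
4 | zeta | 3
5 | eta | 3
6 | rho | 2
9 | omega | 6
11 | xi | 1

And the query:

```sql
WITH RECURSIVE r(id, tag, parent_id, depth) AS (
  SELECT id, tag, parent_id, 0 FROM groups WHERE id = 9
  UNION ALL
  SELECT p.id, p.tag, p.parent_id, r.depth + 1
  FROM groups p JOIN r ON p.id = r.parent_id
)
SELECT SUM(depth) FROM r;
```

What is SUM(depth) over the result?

6

Base: id=9 (omega), parent_id=6, depth 0.
Iteration 1: join on id=6 -> rho (id 6, parent_id=2, depth 1).
Iteration 2: join on id=2 -> lam (id 2, parent_id=1, depth 2).
Iteration 3: join on id=1 -> mu (id 1, parent_id=NULL, depth 3).
Iteration 4: parent_id is NULL; no match; recursion stops.
SUM(depth) = 0 + 1 + 2 + 3 = 6.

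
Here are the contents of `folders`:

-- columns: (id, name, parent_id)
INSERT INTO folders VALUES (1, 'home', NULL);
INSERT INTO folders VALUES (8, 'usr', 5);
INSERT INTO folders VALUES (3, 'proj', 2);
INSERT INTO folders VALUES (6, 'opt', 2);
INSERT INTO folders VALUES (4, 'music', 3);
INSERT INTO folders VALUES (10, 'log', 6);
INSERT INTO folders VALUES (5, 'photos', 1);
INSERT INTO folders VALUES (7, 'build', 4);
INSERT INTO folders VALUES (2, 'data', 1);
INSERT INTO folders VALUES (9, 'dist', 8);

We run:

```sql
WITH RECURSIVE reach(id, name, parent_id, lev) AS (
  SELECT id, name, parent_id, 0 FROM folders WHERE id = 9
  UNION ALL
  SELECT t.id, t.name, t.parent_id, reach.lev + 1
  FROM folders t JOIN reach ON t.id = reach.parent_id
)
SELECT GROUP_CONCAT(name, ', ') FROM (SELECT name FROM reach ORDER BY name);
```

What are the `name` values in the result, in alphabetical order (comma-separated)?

Base: id=9 (dist), parent_id=8, lev 0.
Iteration 1: join on id=8 -> usr (id 8, parent_id=5, lev 1).
Iteration 2: join on id=5 -> photos (id 5, parent_id=1, lev 2).
Iteration 3: join on id=1 -> home (id 1, parent_id=NULL, lev 3).
Iteration 4: parent_id is NULL; no match; recursion stops.

dist, home, photos, usr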